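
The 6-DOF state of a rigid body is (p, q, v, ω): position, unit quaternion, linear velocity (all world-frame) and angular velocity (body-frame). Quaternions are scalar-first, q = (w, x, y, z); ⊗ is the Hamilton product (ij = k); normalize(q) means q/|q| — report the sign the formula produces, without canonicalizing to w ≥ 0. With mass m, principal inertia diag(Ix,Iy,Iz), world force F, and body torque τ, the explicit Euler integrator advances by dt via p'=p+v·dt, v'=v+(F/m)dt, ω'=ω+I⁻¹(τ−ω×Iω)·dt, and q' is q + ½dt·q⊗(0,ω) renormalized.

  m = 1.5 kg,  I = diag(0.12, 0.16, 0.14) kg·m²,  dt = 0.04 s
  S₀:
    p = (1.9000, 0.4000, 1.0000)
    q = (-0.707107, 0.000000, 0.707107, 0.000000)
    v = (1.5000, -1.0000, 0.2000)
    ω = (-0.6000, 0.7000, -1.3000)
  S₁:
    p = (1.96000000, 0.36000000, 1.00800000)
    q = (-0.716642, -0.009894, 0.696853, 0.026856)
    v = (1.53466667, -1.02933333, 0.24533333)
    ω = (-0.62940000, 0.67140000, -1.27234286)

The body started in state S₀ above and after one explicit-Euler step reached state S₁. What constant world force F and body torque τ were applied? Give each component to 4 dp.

F = (1.3000, -1.1000, 1.7000)
τ = (-0.0700, -0.1300, 0.0800)

velocity change Δv = (0.03466667, -0.02933333, 0.04533333)
applied force F = (1.3000, -1.1000, 1.7000)
rate change Δω = (-0.02940000, -0.02860000, 0.02765714)
ω₀×(Iω₀) = (0.0182, -0.0156, -0.0168)
τ = I·(Δω/dt) + ω₀×(Iω₀) = (-0.0700, -0.1300, 0.0800)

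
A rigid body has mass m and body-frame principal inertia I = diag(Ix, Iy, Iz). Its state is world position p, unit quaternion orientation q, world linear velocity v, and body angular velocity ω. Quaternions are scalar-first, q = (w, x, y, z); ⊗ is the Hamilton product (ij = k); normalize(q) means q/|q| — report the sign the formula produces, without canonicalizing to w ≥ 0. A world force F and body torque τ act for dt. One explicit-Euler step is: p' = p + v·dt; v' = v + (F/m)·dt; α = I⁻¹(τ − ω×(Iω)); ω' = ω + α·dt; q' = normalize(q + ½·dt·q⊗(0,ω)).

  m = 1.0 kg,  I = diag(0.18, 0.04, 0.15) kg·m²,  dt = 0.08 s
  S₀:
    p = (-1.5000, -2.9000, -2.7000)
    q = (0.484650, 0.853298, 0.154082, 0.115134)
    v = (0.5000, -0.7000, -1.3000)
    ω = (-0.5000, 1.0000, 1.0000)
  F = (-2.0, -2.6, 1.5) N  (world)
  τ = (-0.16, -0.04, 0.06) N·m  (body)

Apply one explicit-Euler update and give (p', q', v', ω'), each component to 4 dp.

linear accel F/m = (-2.0000, -2.6000, 1.5000)
new position p' = (-1.4600, -2.9560, -2.8040)
new velocity v' = (0.3400, -0.9080, -1.1800)
precession coupling ω×(Iω) = (0.1100, -0.0150, 0.0700)
(τ − ω×Iω)/I = (-1.5000, -0.6250, -0.0667)
ω' = ω + α·dt = (-0.6200, 0.9500, 0.9947)
Hamilton product q⊗(0,ω) = (0.1574330, -0.2033770, -0.4262150, 1.4149890)
q + ½dt·q⊗(0,ω), renormalized = (0.4901, 0.8436, 0.1368, 0.1714)

p' = (-1.4600, -2.9560, -2.8040)
q' = (0.4901, 0.8436, 0.1368, 0.1714)
v' = (0.3400, -0.9080, -1.1800)
ω' = (-0.6200, 0.9500, 0.9947)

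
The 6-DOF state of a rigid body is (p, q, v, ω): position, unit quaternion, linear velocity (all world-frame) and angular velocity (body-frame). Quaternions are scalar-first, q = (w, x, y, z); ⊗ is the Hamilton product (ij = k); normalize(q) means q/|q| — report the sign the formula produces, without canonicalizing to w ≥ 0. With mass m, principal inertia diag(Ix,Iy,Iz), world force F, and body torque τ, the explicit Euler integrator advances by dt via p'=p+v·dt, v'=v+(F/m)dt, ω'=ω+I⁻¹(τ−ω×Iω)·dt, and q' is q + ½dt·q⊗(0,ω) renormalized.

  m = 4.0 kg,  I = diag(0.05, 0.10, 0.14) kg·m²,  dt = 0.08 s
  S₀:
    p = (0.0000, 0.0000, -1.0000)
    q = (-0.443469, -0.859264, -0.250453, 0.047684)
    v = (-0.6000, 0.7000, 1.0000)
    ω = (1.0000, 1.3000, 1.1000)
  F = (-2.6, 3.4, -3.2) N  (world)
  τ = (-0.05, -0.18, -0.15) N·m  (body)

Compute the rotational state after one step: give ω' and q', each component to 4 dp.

ω' = (0.8285, 1.2352, 0.9771)
q' = (-0.3969, -0.8877, -0.2331, -0.0065)

(τ − ω×Iω)/I = (-2.1440, -0.8100, -1.5357)
new body rate ω' = (0.8285, 1.2352, 0.9771)
2q̇ = q⊗(0,ω) = (1.1324005, -0.7809565, 0.4163647, -1.3544061)
q + ½dt·q⊗(0,ω), renormalized = (-0.3969, -0.8877, -0.2331, -0.0065)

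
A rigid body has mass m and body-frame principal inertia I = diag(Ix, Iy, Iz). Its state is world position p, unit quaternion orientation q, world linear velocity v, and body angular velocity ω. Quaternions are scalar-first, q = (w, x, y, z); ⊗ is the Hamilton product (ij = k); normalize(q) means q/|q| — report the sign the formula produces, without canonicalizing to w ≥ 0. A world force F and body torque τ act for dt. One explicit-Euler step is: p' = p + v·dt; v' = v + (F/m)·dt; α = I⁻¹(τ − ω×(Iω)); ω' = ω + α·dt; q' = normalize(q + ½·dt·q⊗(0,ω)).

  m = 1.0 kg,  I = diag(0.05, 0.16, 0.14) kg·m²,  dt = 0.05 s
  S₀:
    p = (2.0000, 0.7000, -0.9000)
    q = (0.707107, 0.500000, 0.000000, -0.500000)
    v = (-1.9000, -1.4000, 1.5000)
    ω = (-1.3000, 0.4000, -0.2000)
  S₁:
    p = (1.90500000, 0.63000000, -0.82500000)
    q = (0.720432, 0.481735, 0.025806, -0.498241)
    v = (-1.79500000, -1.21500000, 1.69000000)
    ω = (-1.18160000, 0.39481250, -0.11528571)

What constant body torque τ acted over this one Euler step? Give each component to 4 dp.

rate change Δω = (0.11840000, -0.00518750, 0.08471429)
precession coupling = (0.0016, -0.0234, -0.0572)
τ = I·(Δω/dt) + ω₀×(Iω₀) = (0.1200, -0.0400, 0.1800)

τ = (0.1200, -0.0400, 0.1800)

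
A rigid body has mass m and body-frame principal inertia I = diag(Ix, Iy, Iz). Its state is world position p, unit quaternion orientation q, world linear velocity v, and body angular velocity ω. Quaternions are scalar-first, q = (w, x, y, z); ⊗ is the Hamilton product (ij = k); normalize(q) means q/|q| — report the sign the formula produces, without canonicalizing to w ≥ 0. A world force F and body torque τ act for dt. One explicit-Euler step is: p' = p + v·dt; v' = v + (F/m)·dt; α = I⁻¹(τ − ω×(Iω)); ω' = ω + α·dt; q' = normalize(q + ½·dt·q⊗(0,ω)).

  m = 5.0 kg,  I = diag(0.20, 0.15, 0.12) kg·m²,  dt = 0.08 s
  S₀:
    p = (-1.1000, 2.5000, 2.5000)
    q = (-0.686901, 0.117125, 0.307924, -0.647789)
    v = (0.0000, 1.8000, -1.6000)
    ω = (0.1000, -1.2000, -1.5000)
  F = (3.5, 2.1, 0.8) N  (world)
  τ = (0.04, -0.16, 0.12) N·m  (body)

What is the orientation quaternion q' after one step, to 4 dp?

q' = (-0.7094, 0.0646, 0.3443, -0.6116)

2q̇ = q⊗(0,ω) = (-0.6138872, -1.3079229, 0.9351898, 0.8590091)
updated quaternion q' = (-0.7094, 0.0646, 0.3443, -0.6116)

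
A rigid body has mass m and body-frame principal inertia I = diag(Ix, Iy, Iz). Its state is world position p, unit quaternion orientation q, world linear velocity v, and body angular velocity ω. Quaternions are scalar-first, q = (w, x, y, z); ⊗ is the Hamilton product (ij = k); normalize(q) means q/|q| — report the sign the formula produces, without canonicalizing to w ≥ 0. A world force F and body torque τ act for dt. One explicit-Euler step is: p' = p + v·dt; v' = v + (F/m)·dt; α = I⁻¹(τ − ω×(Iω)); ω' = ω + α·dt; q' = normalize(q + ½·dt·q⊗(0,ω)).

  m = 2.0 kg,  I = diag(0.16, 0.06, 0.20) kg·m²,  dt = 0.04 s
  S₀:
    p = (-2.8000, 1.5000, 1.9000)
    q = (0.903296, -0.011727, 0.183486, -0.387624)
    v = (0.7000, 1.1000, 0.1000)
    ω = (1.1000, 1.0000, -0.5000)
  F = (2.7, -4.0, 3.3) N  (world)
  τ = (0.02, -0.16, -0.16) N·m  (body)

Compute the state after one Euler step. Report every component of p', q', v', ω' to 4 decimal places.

new position p' = (-2.7720, 1.5440, 1.9040)
new velocity v' = (0.7540, 1.0200, 0.1660)
α = I⁻¹(τ − ω×Iω) = (0.5625, -3.0333, -0.2500)
ω + α·dt = (1.1225, 0.8787, -0.5100)
q⊗(0,ω) = (-0.3643983, 1.2895066, 0.4710461, -0.6652096)
updated quaternion q' = (0.8956, 0.0141, 0.1928, -0.4007)

p' = (-2.7720, 1.5440, 1.9040)
q' = (0.8956, 0.0141, 0.1928, -0.4007)
v' = (0.7540, 1.0200, 0.1660)
ω' = (1.1225, 0.8787, -0.5100)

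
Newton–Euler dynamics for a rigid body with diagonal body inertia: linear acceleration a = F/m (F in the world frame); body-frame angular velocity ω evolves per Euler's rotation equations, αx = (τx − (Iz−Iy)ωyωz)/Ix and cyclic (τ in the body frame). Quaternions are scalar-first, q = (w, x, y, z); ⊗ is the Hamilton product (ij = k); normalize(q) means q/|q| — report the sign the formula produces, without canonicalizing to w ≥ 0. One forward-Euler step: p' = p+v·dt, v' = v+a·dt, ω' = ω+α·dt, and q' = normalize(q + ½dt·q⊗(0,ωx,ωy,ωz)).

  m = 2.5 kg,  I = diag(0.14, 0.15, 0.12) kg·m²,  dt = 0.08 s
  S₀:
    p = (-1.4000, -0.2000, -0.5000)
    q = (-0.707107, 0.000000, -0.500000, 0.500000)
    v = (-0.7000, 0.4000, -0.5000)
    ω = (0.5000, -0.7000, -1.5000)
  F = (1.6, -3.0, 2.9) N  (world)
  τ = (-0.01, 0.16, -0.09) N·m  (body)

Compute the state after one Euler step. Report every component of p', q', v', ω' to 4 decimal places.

p' = (-1.4560, -0.1680, -0.5400)
q' = (-0.6895, 0.0298, -0.4691, 0.5511)
v' = (-0.6488, 0.3040, -0.4072)
ω' = (0.5123, -0.6067, -1.5577)

a = (0.6400, -1.2000, 1.1600)
new position p' = (-1.4560, -0.1680, -0.5400)
v + (F/m)dt = (-0.6488, 0.3040, -0.4072)
precession coupling ω×(Iω) = (-0.0315, -0.0150, -0.0035)
α = I⁻¹(τ − ω×Iω) = (0.1536, 1.1667, -0.7208)
ω' = ω + α·dt = (0.5123, -0.6067, -1.5577)
q⊗(0,ω) = (0.4000000, 0.7464465, 0.7449749, 1.3106605)
updated quaternion q' = (-0.6895, 0.0298, -0.4691, 0.5511)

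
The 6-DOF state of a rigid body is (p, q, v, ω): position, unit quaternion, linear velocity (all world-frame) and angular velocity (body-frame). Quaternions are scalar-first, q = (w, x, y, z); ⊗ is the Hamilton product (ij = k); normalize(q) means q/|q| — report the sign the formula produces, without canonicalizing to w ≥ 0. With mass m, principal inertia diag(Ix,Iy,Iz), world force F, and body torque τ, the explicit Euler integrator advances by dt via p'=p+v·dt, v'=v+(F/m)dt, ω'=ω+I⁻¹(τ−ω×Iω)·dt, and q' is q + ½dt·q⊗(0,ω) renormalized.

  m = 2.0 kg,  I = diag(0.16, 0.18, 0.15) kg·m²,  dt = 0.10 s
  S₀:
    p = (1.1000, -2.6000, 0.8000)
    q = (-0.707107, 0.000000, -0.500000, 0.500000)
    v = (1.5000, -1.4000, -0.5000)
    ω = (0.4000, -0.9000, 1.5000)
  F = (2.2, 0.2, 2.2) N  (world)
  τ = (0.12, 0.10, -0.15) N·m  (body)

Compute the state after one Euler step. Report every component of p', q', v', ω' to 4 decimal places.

p' = (1.2500, -2.7400, 0.7500)
q' = (-0.7640, -0.0290, -0.4563, 0.4551)
v' = (1.6100, -1.3900, -0.3900)
ω' = (0.4497, -0.8478, 1.4048)

angular accel α = (0.4969, 0.5222, -0.9520)
ω' = ω + α·dt = (0.4497, -0.8478, 1.4048)
q⊗(0,ω) = (-1.2000000, -0.5828428, 0.8363963, -0.8606605)
updated quaternion q' = (-0.7640, -0.0290, -0.4563, 0.4551)
a = F/m = (1.1000, 0.1000, 1.1000)
new position p' = (1.2500, -2.7400, 0.7500)
v' = v + a·dt = (1.6100, -1.3900, -0.3900)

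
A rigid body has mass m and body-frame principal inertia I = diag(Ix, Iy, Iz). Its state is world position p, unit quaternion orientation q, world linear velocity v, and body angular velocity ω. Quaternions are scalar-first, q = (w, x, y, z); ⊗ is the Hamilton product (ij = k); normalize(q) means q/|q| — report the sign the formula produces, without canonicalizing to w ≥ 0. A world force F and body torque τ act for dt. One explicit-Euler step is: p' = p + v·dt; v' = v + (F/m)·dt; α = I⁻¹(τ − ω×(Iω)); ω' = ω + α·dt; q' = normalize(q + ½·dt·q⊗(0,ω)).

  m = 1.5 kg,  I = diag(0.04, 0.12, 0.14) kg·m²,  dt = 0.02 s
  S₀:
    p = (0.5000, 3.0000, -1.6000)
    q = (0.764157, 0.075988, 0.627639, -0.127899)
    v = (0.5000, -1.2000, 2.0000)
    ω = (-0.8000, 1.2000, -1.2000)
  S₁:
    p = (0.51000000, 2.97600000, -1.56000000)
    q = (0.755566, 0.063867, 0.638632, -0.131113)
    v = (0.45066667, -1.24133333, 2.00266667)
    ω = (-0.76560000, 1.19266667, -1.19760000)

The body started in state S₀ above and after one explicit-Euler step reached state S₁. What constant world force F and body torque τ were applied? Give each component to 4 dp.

F = (-3.7000, -3.1000, 0.2000)
τ = (0.0400, -0.1400, -0.0600)

rate change Δω = (0.03440000, -0.00733333, 0.00240000)
I·α + gyro = (0.0400, -0.1400, -0.0600)
v₁ − v₀ = (-0.04933333, -0.04133333, 0.00266667)
applied force F = (-3.7000, -3.1000, 0.2000)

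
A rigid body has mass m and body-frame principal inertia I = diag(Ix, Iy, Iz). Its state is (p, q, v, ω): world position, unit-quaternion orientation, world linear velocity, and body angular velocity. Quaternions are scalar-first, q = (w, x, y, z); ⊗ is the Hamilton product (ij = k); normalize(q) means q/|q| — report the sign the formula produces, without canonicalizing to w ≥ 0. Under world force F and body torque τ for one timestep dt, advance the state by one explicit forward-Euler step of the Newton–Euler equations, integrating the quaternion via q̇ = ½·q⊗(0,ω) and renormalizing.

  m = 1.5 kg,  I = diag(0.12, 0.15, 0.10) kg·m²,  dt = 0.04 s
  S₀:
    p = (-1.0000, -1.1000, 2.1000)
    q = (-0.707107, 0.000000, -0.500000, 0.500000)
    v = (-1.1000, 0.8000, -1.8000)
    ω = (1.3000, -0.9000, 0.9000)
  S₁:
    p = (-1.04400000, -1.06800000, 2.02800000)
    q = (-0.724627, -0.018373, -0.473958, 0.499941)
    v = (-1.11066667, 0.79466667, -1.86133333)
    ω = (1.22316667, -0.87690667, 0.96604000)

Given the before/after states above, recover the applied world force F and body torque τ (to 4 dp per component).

F = (-0.4000, -0.2000, -2.3000)
τ = (-0.1900, 0.1100, 0.1300)

velocity change Δv = (-0.01066667, -0.00533333, -0.06133333)
applied force F = (-0.4000, -0.2000, -2.3000)
Δω = ω₁−ω₀ = (-0.07683333, 0.02309333, 0.06604000)
I·α + gyro = (-0.1900, 0.1100, 0.1300)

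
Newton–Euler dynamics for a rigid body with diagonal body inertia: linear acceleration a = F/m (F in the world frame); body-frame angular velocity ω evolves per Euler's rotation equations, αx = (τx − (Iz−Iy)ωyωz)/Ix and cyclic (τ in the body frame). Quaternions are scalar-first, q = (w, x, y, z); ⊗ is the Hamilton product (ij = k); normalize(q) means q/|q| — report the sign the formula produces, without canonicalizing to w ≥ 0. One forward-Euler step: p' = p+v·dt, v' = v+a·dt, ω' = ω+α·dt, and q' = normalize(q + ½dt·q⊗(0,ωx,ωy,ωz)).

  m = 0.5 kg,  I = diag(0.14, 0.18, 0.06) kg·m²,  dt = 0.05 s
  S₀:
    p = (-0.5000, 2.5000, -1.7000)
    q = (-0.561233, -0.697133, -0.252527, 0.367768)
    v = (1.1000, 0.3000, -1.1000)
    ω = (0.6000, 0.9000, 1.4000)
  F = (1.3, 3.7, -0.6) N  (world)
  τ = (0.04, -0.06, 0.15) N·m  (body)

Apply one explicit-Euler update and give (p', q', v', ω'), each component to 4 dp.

p' = (-0.4450, 2.5150, -1.7550)
q' = (-0.5574, -0.7220, -0.2350, 0.3359)
v' = (1.2300, 0.6700, -1.1600)
ω' = (0.6683, 0.8647, 1.5070)

p + v·dt = (-0.4450, 2.5150, -1.7550)
v + (F/m)dt = (1.2300, 0.6700, -1.1600)
precession coupling ω×(Iω) = (-0.1512, 0.0672, 0.0216)
angular accel α = (1.3657, -0.7067, 2.1400)
ω' = ω + α·dt = (0.6683, 0.8647, 1.5070)
2q̇ = q⊗(0,ω) = (0.1306789, -1.0212688, 0.6915373, -1.2616297)
q' = normalize(q + ½dt·q⊗(0,ω)) = (-0.5574, -0.7220, -0.2350, 0.3359)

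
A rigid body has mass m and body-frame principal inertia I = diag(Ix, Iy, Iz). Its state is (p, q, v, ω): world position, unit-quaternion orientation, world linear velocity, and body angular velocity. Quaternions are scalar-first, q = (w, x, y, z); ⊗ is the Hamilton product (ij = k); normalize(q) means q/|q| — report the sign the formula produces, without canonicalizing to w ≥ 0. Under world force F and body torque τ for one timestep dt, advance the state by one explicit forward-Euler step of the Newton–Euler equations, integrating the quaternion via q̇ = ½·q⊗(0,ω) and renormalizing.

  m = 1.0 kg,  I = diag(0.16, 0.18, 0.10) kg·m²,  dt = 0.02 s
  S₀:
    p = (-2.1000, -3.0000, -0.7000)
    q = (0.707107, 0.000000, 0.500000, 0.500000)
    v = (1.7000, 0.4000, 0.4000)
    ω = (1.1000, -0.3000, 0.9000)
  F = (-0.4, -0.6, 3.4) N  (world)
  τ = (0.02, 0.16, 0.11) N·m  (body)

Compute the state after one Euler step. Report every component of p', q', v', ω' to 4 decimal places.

p' = (-2.0660, -2.9920, -0.6920)
q' = (0.7040, 0.0138, 0.5033, 0.5008)
v' = (1.6920, 0.3880, 0.4680)
ω' = (1.0998, -0.2888, 0.9233)

a = (-0.4000, -0.6000, 3.4000)
p' = p + v·dt = (-2.0660, -2.9920, -0.6920)
new velocity v' = (1.6920, 0.3880, 0.4680)
gyro term ω×Iω = (0.0216, 0.0594, -0.0066)
(τ − ω×Iω)/I = (-0.0100, 0.5589, 1.1660)
ω' = ω + α·dt = (1.0998, -0.2888, 0.9233)
q⊗(0,ω) = (-0.3000000, 1.3778177, 0.3378679, 0.0863963)
q' = normalize(q + ½dt·q⊗(0,ω)) = (0.7040, 0.0138, 0.5033, 0.5008)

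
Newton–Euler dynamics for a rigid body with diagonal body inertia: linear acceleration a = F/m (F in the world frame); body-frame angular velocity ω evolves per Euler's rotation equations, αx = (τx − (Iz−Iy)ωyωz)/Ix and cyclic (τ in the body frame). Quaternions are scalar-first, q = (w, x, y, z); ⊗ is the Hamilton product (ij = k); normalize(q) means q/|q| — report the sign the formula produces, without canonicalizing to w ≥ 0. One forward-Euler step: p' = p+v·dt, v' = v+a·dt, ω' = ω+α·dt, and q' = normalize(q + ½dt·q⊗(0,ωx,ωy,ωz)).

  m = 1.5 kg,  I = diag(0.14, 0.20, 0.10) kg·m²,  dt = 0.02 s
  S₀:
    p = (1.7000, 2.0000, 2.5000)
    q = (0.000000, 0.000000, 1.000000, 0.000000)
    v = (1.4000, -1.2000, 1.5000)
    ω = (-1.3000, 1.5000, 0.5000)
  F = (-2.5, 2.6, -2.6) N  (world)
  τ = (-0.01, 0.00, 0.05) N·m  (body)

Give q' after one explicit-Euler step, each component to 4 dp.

q' = (-0.0150, 0.0050, 0.9998, 0.0130)

2q̇ = q⊗(0,ω) = (-1.5000000, 0.5000000, 0.0000000, 1.3000000)
q' = normalize(q + ½dt·q⊗(0,ω)) = (-0.0150, 0.0050, 0.9998, 0.0130)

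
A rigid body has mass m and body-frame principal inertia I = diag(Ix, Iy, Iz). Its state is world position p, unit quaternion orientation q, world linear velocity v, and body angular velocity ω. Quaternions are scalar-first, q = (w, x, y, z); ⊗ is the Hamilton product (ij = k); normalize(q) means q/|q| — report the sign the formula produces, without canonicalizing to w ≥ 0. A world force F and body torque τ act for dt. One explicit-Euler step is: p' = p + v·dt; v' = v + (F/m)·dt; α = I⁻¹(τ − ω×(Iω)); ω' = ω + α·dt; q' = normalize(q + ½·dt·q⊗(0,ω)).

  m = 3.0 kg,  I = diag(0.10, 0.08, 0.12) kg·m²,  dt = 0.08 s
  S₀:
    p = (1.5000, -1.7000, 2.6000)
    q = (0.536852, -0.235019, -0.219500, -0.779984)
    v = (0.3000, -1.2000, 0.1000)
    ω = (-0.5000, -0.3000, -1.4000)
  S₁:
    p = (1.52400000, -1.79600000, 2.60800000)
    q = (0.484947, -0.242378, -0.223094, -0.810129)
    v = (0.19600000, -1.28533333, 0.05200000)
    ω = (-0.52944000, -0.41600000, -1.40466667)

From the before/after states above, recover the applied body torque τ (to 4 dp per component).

rate change Δω = (-0.02944000, -0.11600000, -0.00466667)
applied torque τ = (-0.0200, -0.1300, -0.0100)

τ = (-0.0200, -0.1300, -0.0100)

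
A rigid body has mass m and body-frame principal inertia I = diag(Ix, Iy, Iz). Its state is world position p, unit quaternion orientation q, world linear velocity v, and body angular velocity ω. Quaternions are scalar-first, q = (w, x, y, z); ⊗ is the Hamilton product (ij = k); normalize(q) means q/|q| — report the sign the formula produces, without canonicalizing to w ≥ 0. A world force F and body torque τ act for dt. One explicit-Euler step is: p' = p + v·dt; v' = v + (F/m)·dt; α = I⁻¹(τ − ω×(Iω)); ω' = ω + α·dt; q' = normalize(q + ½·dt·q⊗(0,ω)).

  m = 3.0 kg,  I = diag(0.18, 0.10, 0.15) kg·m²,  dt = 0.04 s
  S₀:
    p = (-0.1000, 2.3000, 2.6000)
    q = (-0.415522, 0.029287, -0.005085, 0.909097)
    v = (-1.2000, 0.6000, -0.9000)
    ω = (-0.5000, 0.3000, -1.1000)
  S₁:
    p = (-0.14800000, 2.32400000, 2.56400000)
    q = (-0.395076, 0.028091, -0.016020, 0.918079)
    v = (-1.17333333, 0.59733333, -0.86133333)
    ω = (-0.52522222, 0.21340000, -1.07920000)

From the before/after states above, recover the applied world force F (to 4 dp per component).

v₁ − v₀ = (0.02666667, -0.00266667, 0.03866667)
m·(v₁−v₀)/dt = (2.0000, -0.2000, 2.9000)

F = (2.0000, -0.2000, 2.9000)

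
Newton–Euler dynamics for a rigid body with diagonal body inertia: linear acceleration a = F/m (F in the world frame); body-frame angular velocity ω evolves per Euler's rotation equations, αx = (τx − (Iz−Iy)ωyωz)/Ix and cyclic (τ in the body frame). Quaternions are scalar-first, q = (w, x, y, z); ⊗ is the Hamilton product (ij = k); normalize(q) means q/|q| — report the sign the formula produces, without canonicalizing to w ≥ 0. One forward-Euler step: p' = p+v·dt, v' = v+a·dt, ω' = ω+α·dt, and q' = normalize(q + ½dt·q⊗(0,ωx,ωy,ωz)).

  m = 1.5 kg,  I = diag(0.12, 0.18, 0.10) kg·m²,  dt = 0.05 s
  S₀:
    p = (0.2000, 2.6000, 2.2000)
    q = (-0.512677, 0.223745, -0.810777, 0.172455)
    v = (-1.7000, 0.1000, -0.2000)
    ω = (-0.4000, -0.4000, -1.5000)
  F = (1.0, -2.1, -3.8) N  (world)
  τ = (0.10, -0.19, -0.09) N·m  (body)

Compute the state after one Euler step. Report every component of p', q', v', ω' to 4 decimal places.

α = I⁻¹(τ − ω×Iω) = (1.2333, -1.1222, -0.9960)
new body rate ω' = (-0.3383, -0.4561, -1.5498)
q⊗(0,ω) = (0.0238697, 1.4902183, 0.4717063, 0.3552067)
q + ½dt·q⊗(0,ω), renormalized = (-0.5117, 0.2608, -0.7983, 0.1812)
a = (0.6667, -1.4000, -2.5333)
new position p' = (0.1150, 2.6050, 2.1900)
v + (F/m)dt = (-1.6667, 0.0300, -0.3267)

p' = (0.1150, 2.6050, 2.1900)
q' = (-0.5117, 0.2608, -0.7983, 0.1812)
v' = (-1.6667, 0.0300, -0.3267)
ω' = (-0.3383, -0.4561, -1.5498)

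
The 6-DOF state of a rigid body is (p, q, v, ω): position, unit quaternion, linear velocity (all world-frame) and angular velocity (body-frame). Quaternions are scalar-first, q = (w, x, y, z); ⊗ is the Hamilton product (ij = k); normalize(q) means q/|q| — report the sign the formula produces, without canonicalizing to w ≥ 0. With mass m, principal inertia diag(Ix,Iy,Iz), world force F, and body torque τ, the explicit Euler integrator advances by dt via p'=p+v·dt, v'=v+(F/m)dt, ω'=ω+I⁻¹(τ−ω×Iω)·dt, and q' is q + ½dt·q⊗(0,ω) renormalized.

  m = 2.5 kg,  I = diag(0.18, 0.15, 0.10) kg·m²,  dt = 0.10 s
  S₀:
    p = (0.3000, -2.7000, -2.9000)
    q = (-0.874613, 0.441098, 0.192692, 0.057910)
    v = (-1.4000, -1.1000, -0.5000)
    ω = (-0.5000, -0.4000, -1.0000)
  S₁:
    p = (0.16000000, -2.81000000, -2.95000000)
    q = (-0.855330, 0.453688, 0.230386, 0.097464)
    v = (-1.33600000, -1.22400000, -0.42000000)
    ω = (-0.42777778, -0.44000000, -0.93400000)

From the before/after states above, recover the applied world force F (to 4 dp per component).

F = (1.6000, -3.1000, 2.0000)

velocity change Δv = (0.06400000, -0.12400000, 0.08000000)
F = m·Δv/dt = (1.6000, -3.1000, 2.0000)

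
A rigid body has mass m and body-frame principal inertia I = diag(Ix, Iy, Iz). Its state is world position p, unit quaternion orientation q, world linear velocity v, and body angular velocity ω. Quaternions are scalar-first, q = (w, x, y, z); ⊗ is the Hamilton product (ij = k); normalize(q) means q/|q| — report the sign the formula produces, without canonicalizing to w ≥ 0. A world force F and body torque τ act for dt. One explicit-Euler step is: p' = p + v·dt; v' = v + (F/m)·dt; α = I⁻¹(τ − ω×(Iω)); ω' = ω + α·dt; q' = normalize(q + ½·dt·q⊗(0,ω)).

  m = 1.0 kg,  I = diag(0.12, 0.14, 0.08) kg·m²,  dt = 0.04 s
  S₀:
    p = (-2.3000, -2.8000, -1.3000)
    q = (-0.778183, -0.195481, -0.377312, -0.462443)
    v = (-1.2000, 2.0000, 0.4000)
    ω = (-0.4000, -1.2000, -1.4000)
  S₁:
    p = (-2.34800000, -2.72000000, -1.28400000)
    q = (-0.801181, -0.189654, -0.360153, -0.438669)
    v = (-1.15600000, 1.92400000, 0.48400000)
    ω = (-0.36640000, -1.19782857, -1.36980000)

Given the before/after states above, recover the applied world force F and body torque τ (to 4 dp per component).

F = (1.1000, -1.9000, 2.1000)
τ = (0.0000, 0.0300, 0.0700)

velocity change Δv = (0.04400000, -0.07600000, 0.08400000)
applied force F = (1.1000, -1.9000, 2.1000)
rate change Δω = (0.03360000, 0.00217143, 0.03020000)
I·α + gyro = (0.0000, 0.0300, 0.0700)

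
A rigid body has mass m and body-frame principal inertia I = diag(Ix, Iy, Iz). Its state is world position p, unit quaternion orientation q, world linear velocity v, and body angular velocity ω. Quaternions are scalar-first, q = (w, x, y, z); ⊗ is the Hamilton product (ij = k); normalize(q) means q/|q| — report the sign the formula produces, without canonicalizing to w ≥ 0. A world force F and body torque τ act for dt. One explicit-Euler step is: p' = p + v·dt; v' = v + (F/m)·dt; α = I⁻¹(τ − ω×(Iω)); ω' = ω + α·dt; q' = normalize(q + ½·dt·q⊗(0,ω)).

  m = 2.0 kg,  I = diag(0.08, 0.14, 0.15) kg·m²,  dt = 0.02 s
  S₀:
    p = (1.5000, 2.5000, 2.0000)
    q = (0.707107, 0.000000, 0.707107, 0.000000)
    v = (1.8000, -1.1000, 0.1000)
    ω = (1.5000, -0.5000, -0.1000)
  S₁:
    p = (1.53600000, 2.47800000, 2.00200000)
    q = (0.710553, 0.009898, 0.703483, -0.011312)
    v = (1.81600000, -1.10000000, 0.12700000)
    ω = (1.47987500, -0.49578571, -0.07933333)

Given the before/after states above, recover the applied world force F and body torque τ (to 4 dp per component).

velocity change Δv = (0.01600000, 0.00000000, 0.02700000)
F = m·Δv/dt = (1.6000, 0.0000, 2.7000)
rate change Δω = (-0.02012500, 0.00421429, 0.02066667)
τ = I·(Δω/dt) + ω₀×(Iω₀) = (-0.0800, 0.0400, 0.1100)

F = (1.6000, 0.0000, 2.7000)
τ = (-0.0800, 0.0400, 0.1100)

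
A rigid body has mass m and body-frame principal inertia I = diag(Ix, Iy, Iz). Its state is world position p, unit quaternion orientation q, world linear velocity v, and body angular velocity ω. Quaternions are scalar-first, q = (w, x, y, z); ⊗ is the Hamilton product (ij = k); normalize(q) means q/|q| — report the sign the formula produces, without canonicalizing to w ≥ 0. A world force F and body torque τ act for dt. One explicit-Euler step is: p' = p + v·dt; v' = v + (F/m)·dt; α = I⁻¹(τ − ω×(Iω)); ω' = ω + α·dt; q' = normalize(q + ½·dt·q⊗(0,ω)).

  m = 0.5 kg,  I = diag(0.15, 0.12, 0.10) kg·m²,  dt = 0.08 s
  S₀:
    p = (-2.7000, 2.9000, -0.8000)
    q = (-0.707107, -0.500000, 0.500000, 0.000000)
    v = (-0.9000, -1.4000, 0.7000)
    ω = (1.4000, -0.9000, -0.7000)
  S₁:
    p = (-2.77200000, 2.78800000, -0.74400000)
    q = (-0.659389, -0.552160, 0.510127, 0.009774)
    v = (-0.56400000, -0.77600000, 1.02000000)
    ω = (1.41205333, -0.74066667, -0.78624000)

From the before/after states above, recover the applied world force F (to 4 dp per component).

Δv = v₁−v₀ = (0.33600000, 0.62400000, 0.32000000)
F = m·Δv/dt = (2.1000, 3.9000, 2.0000)

F = (2.1000, 3.9000, 2.0000)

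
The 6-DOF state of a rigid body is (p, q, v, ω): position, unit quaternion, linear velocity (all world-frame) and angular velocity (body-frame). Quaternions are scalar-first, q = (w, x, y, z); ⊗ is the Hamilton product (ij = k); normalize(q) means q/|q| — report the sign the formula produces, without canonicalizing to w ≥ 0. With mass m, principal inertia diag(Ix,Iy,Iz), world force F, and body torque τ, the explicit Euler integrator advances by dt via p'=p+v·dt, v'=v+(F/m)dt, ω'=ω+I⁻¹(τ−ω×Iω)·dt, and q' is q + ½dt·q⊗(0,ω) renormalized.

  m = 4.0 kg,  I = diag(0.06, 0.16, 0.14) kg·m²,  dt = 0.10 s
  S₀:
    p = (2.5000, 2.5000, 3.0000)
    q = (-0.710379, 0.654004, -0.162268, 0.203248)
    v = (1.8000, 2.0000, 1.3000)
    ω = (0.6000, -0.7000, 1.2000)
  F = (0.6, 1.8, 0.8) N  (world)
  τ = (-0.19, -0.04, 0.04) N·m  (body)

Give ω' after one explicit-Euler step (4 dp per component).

ω' = (0.2553, -0.6890, 1.2586)

ω×(Iω) gyroscopic = (0.0168, -0.0576, -0.0420)
α = I⁻¹(τ − ω×Iω) = (-3.4467, 0.1100, 0.5857)
new body rate ω' = (0.2553, -0.6890, 1.2586)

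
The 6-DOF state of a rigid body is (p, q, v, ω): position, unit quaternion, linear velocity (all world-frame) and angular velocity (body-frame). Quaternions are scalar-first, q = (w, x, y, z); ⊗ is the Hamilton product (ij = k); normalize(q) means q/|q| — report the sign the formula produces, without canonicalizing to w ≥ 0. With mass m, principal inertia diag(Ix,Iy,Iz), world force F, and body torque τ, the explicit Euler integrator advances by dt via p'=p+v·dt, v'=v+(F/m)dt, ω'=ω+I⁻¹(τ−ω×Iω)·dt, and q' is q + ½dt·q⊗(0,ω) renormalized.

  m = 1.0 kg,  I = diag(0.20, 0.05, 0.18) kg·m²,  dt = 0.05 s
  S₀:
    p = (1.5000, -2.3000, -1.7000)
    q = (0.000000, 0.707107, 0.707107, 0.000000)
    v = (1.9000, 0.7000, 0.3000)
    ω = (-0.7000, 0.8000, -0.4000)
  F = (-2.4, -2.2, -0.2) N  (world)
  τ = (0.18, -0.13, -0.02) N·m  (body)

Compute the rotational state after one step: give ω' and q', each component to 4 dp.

ω' = (-0.6446, 0.6644, -0.4289)
q' = (-0.0018, 0.6998, 0.7139, 0.0265)

angular accel α = (1.1080, -2.7120, -0.5778)
ω' = ω + α·dt = (-0.6446, 0.6644, -0.4289)
q⊗(0,ω) = (-0.0707107, -0.2828428, 0.2828428, 1.0606605)
q' = normalize(q + ½dt·q⊗(0,ω)) = (-0.0018, 0.6998, 0.7139, 0.0265)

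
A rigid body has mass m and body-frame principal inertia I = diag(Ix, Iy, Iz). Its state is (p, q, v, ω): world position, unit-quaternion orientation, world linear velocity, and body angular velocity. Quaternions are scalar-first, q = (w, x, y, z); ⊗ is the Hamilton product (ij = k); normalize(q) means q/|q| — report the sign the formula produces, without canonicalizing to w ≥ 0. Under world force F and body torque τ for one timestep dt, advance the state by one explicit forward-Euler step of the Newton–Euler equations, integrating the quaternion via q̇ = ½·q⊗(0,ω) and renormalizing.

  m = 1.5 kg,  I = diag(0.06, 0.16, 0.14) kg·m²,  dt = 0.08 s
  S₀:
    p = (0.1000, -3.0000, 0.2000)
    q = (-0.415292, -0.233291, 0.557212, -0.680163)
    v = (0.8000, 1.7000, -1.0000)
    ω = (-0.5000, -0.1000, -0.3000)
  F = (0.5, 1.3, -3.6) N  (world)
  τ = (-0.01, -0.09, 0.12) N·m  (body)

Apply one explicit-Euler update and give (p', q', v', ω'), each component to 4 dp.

a = F/m = (0.3333, 0.8667, -2.4000)
new position p' = (0.1640, -2.8640, 0.1200)
v + (F/m)dt = (0.8267, 1.7693, -1.1920)
gyro term ω×Iω = (-0.0006, -0.0120, 0.0050)
α = I⁻¹(τ − ω×Iω) = (-0.1567, -0.4875, 0.8214)
ω' = ω + α·dt = (-0.5125, -0.1390, -0.2343)
q⊗(0,ω) = (-0.2649732, -0.0275339, 0.3116234, 0.4265227)
q + ½dt·q⊗(0,ω), renormalized = (-0.4258, -0.2343, 0.5695, -0.6629)

p' = (0.1640, -2.8640, 0.1200)
q' = (-0.4258, -0.2343, 0.5695, -0.6629)
v' = (0.8267, 1.7693, -1.1920)
ω' = (-0.5125, -0.1390, -0.2343)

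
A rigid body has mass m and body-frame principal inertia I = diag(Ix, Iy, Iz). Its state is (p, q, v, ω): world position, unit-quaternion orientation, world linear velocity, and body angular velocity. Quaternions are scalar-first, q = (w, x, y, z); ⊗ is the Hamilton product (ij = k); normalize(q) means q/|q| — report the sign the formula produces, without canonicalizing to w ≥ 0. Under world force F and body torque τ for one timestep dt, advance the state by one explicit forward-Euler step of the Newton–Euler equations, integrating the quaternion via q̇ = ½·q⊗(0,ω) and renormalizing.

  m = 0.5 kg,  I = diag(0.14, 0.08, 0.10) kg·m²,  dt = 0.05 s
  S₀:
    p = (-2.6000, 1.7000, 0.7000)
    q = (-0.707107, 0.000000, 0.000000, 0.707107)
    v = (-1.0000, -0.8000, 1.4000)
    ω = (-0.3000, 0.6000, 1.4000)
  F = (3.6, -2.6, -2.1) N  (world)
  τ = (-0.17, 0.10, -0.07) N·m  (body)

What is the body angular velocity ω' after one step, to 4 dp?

ω×(Iω) gyroscopic = (0.0168, -0.0168, 0.0108)
α = I⁻¹(τ − ω×Iω) = (-1.3343, 1.4600, -0.8080)
new body rate ω' = (-0.3667, 0.6730, 1.3596)

ω' = (-0.3667, 0.6730, 1.3596)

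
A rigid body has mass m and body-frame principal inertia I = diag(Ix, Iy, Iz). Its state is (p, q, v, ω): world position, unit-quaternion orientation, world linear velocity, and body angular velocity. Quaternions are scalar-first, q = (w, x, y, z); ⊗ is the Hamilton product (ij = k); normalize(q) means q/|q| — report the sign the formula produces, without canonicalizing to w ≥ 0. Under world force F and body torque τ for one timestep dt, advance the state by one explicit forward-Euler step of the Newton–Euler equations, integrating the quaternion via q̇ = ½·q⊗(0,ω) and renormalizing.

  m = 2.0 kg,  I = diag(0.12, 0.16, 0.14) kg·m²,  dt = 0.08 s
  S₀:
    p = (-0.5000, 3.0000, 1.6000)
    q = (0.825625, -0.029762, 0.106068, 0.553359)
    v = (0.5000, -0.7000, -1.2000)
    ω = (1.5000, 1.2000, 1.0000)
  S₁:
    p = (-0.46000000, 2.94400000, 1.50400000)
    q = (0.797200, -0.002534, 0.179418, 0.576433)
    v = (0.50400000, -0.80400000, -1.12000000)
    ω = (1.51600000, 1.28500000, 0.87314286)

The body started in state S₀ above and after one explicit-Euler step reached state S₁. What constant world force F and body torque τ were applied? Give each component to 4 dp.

v₁ − v₀ = (0.00400000, -0.10400000, 0.08000000)
F = m·Δv/dt = (0.1000, -2.6000, 2.0000)
rate change Δω = (0.01600000, 0.08500000, -0.12685714)
precession coupling = (-0.0240, -0.0300, 0.0720)
I·α + gyro = (0.0000, 0.1400, -0.1500)

F = (0.1000, -2.6000, 2.0000)
τ = (0.0000, 0.1400, -0.1500)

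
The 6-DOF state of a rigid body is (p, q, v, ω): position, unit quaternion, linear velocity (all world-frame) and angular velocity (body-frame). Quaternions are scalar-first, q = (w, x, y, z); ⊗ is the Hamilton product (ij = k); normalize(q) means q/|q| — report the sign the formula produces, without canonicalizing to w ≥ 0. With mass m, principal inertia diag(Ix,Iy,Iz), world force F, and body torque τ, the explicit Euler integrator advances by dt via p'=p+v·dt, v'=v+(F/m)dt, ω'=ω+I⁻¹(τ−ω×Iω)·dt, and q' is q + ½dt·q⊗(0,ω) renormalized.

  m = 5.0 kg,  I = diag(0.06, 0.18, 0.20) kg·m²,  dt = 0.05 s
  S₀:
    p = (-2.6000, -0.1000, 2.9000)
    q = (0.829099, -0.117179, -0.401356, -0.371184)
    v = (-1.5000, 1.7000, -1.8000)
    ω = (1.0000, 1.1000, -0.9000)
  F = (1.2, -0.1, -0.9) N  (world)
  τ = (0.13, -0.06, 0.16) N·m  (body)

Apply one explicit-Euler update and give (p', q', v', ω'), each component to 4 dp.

p' = (-2.6750, -0.0150, 2.8100)
q' = (0.8339, -0.0771, -0.3901, -0.3827)
v' = (-1.4880, 1.6990, -1.8090)
ω' = (1.1248, 1.0483, -0.8930)

precession coupling ω×(Iω) = (-0.0198, 0.1260, 0.1320)
(τ − ω×Iω)/I = (2.4967, -1.0333, 0.1400)
ω + α·dt = (1.1248, 1.0483, -0.8930)
q⊗(0,ω) = (0.2246050, 1.5986218, 0.4353638, -0.4737300)
updated quaternion q' = (0.8339, -0.0771, -0.3901, -0.3827)
linear accel F/m = (0.2400, -0.0200, -0.1800)
p' = p + v·dt = (-2.6750, -0.0150, 2.8100)
v' = v + a·dt = (-1.4880, 1.6990, -1.8090)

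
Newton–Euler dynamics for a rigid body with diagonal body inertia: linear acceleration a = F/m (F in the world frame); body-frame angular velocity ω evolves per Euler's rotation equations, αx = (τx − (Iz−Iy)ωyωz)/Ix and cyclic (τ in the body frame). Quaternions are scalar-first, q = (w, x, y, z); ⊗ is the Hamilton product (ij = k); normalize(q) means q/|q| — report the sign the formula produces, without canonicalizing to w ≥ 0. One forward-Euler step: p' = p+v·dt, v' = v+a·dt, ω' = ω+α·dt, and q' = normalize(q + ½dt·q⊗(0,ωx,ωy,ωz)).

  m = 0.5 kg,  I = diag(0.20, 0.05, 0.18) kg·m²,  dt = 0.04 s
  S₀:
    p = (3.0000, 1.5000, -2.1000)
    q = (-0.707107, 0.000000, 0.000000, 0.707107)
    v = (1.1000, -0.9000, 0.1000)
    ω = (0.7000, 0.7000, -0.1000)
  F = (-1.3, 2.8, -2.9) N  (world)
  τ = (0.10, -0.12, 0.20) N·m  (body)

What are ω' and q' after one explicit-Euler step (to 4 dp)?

ω' = (0.7218, 0.6051, -0.0392)
q' = (-0.7056, -0.0198, 0.0000, 0.7084)

(τ − ω×Iω)/I = (0.5455, -2.3720, 1.5194)
ω + α·dt = (0.7218, 0.6051, -0.0392)
2q̇ = q⊗(0,ω) = (0.0707107, -0.9899498, 0.0000000, 0.0707107)
updated quaternion q' = (-0.7056, -0.0198, 0.0000, 0.7084)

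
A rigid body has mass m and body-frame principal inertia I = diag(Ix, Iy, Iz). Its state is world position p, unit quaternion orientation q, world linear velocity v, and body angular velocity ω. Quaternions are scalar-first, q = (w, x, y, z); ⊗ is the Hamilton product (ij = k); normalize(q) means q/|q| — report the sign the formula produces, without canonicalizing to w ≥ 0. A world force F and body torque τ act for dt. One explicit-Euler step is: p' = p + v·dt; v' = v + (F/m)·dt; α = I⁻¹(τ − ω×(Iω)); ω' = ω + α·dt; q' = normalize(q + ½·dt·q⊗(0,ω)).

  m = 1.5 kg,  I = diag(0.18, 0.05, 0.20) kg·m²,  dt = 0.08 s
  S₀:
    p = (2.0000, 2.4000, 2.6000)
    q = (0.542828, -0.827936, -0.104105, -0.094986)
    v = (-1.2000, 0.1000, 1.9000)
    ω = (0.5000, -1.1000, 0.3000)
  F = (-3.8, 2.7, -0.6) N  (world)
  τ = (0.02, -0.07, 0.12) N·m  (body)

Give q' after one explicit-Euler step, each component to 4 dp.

q⊗(0,ω) = (0.3279483, 0.1356979, -0.3962230, 1.1256305)
updated quaternion q' = (0.5553, -0.8215, -0.1198, -0.0499)

q' = (0.5553, -0.8215, -0.1198, -0.0499)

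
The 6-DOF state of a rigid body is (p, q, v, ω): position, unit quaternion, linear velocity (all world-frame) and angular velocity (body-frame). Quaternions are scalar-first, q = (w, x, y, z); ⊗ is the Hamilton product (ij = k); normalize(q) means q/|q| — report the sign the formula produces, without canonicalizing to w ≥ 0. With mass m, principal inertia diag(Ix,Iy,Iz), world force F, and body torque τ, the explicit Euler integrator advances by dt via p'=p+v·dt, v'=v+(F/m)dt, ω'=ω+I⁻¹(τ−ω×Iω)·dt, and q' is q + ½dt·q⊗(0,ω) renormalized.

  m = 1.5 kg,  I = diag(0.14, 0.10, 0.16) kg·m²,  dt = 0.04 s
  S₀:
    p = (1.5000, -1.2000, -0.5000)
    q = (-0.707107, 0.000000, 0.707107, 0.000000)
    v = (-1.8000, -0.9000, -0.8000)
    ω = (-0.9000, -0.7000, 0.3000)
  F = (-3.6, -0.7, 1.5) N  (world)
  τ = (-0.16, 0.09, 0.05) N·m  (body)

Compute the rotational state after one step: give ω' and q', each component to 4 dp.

ω' = (-0.9421, -0.6662, 0.3188)
q' = (-0.6970, 0.0170, 0.7168, 0.0085)

angular accel α = (-1.0529, 0.8460, 0.4700)
ω' = ω + α·dt = (-0.9421, -0.6662, 0.3188)
2q̇ = q⊗(0,ω) = (0.4949749, 0.8485284, 0.4949749, 0.4242642)
updated quaternion q' = (-0.6970, 0.0170, 0.7168, 0.0085)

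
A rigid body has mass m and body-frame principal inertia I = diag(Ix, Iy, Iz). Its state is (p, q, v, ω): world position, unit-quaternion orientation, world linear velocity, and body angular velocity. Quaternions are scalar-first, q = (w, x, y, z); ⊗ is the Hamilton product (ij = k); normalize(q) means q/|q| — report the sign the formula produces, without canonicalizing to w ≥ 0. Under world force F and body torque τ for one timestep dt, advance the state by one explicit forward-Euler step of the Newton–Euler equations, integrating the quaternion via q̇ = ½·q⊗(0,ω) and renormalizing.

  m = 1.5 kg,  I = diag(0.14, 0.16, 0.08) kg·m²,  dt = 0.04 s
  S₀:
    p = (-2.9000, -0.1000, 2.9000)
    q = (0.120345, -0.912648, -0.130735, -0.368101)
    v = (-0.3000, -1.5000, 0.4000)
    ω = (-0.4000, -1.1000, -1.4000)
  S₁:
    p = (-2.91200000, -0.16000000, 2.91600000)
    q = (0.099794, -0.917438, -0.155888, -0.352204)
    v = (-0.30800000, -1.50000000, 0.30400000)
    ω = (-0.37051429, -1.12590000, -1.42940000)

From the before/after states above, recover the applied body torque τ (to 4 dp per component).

ω₁ − ω₀ = (0.02948571, -0.02590000, -0.02940000)
precession coupling = (-0.1232, 0.0336, 0.0088)
τ = I·(Δω/dt) + ω₀×(Iω₀) = (-0.0200, -0.0700, -0.0500)

τ = (-0.0200, -0.0700, -0.0500)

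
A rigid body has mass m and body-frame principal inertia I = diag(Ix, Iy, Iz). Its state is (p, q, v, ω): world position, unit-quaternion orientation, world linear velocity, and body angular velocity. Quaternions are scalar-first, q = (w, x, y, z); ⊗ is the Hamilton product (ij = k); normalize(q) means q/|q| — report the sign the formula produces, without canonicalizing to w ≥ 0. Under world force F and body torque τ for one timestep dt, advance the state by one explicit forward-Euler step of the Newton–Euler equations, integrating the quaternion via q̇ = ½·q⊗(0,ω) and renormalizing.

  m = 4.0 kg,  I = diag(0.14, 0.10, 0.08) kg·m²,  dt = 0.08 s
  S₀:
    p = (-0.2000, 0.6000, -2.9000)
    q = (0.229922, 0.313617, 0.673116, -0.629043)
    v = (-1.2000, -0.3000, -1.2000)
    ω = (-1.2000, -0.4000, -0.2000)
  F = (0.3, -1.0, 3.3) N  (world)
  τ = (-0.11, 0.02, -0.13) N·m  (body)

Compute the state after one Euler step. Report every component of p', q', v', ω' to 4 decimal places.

a = (0.0750, -0.2500, 0.8250)
p' = p + v·dt = (-0.2960, 0.5760, -2.9960)
v' = v + a·dt = (-1.1940, -0.3200, -1.1340)
gyro term ω×Iω = (-0.0016, 0.0144, -0.0192)
angular accel α = (-0.7743, 0.0560, -1.3850)
new body rate ω' = (-1.2619, -0.3955, -0.3108)
Hamilton product q⊗(0,ω) = (0.5197782, -0.6621468, 0.7256062, 0.6363080)
q' = normalize(q + ½dt·q⊗(0,ω)) = (0.2504, 0.2868, 0.7012, -0.6028)

p' = (-0.2960, 0.5760, -2.9960)
q' = (0.2504, 0.2868, 0.7012, -0.6028)
v' = (-1.1940, -0.3200, -1.1340)
ω' = (-1.2619, -0.3955, -0.3108)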